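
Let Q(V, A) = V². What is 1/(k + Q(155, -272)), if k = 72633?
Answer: 1/96658 ≈ 1.0346e-5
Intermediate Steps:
1/(k + Q(155, -272)) = 1/(72633 + 155²) = 1/(72633 + 24025) = 1/96658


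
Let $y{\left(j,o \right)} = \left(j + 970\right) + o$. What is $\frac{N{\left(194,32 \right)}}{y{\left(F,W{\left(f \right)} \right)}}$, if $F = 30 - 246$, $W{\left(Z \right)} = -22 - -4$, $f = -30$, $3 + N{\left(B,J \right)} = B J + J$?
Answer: $\frac{6237}{736} \approx 8.4742$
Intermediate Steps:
$N{\left(B,J \right)} = -3 + J + B J$ ($N{\left(B,J \right)} = -3 + \left(B J + J\right) = -3 + \left(J + B J\right) = -3 + J + B J$)
$W{\left(Z \right)} = -18$ ($W{\left(Z \right)} = -22 + 4 = -18$)
$F = -216$
$y{\left(j,o \right)} = 970 + j + o$ ($y{\left(j,o \right)} = \left(970 + j\right) + o = 970 + j + o$)
$\frac{N{\left(194,32 \right)}}{y{\left(F,W{\left(f \right)} \right)}} = \frac{-3 + 32 + 194 \cdot 32}{970 - 216 - 18} = \frac{-3 + 32 + 6208}{736} = 6237 \cdot \frac{1}{736} = \frac{6237}{736}$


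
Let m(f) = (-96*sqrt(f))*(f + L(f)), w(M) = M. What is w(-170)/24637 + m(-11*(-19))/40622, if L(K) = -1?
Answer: -170/24637 - 9984*sqrt(209)/20311 ≈ -7.1133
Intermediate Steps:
m(f) = -96*sqrt(f)*(-1 + f) (m(f) = (-96*sqrt(f))*(f - 1) = (-96*sqrt(f))*(-1 + f) = -96*sqrt(f)*(-1 + f))
w(-170)/24637 + m(-11*(-19))/40622 = -170/24637 + (96*sqrt(-11*(-19))*(1 - (-11)*(-19)))/40622 = -170*1/24637 + (96*sqrt(209)*(1 - 1*209))*(1/40622) = -170/24637 + (96*sqrt(209)*(1 - 209))*(1/40622) = -170/24637 + (96*sqrt(209)*(-208))*(1/40622) = -170/24637 - 19968*sqrt(209)*(1/40622) = -170/24637 - 9984*sqrt(209)/20311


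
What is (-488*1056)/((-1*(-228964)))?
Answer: -128832/57241 ≈ -2.2507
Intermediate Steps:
(-488*1056)/((-1*(-228964))) = -515328/228964 = -515328*1/228964 = -128832/57241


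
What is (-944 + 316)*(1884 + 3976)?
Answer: -3680080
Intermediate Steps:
(-944 + 316)*(1884 + 3976) = -628*5860 = -3680080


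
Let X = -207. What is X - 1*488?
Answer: -695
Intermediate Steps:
X - 1*488 = -207 - 1*488 = -207 - 488 = -695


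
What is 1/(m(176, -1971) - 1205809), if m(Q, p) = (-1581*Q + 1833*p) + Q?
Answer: -1/5096732 ≈ -1.9620e-7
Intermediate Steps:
m(Q, p) = -1580*Q + 1833*p
1/(m(176, -1971) - 1205809) = 1/((-1580*176 + 1833*(-1971)) - 1205809) = 1/((-278080 - 3612843) - 1205809) = 1/(-3890923 - 1205809) = 1/(-5096732) = -1/5096732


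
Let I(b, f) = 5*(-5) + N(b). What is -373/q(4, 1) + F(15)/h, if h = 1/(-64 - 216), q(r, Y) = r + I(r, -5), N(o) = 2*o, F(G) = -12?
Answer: 44053/13 ≈ 3388.7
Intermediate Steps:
I(b, f) = -25 + 2*b (I(b, f) = 5*(-5) + 2*b = -25 + 2*b)
q(r, Y) = -25 + 3*r (q(r, Y) = r + (-25 + 2*r) = -25 + 3*r)
h = -1/280 (h = 1/(-280) = -1/280 ≈ -0.0035714)
-373/q(4, 1) + F(15)/h = -373/(-25 + 3*4) - 12/(-1/280) = -373/(-25 + 12) - 12*(-280) = -373/(-13) + 3360 = -373*(-1/13) + 3360 = 373/13 + 3360 = 44053/13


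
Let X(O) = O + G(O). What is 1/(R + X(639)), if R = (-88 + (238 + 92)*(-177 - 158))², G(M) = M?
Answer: 1/12240768322 ≈ 8.1694e-11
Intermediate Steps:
X(O) = 2*O (X(O) = O + O = 2*O)
R = 12240767044 (R = (-88 + 330*(-335))² = (-88 - 110550)² = (-110638)² = 12240767044)
1/(R + X(639)) = 1/(12240767044 + 2*639) = 1/(12240767044 + 1278) = 1/12240768322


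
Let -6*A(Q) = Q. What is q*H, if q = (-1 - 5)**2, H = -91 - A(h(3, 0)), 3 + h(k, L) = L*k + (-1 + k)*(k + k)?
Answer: -3222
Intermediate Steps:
h(k, L) = -3 + L*k + 2*k*(-1 + k) (h(k, L) = -3 + (L*k + (-1 + k)*(k + k)) = -3 + (L*k + (-1 + k)*(2*k)) = -3 + (L*k + 2*k*(-1 + k)) = -3 + L*k + 2*k*(-1 + k))
A(Q) = -Q/6
H = -179/2 (H = -91 - (-1)*(-3 - 2*3 + 2*3**2 + 0*3)/6 = -91 - (-1)*(-3 - 6 + 2*9 + 0)/6 = -91 - (-1)*(-3 - 6 + 18 + 0)/6 = -91 - (-1)*9/6 = -91 - 1*(-3/2) = -91 + 3/2 = -179/2 ≈ -89.500)
q = 36 (q = (-6)**2 = 36)
q*H = 36*(-179/2) = -3222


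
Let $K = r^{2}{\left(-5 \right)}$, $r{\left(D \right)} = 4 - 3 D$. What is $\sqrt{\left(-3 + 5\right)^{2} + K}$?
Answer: $\sqrt{365} \approx 19.105$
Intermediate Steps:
$K = 361$ ($K = \left(4 - -15\right)^{2} = \left(4 + 15\right)^{2} = 19^{2} = 361$)
$\sqrt{\left(-3 + 5\right)^{2} + K} = \sqrt{\left(-3 + 5\right)^{2} + 361} = \sqrt{2^{2} + 361} = \sqrt{4 + 361} = \sqrt{365}$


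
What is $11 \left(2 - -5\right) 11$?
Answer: $847$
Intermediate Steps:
$11 \left(2 - -5\right) 11 = 11 \left(2 + 5\right) 11 = 11 \cdot 7 \cdot 11 = 77 \cdot 11 = 847$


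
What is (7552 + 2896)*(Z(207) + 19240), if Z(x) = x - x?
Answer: 201019520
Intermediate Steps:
Z(x) = 0
(7552 + 2896)*(Z(207) + 19240) = (7552 + 2896)*(0 + 19240) = 10448*19240 = 201019520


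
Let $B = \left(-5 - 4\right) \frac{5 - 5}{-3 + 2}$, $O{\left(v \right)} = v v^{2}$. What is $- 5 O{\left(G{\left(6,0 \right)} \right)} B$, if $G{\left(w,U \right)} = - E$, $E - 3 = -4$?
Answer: $0$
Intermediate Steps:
$E = -1$ ($E = 3 - 4 = -1$)
$G{\left(w,U \right)} = 1$ ($G{\left(w,U \right)} = \left(-1\right) \left(-1\right) = 1$)
$O{\left(v \right)} = v^{3}$
$B = 0$ ($B = - 9 \frac{0}{-1} = - 9 \cdot 0 \left(-1\right) = \left(-9\right) 0 = 0$)
$- 5 O{\left(G{\left(6,0 \right)} \right)} B = - 5 \cdot 1^{3} \cdot 0 = \left(-5\right) 1 \cdot 0 = \left(-5\right) 0 = 0$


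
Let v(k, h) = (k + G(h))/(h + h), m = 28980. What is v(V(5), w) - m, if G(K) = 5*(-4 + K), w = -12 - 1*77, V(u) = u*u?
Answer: -2579000/89 ≈ -28978.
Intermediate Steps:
V(u) = u²
w = -89 (w = -12 - 77 = -89)
G(K) = -20 + 5*K
v(k, h) = (-20 + k + 5*h)/(2*h) (v(k, h) = (k + (-20 + 5*h))/(h + h) = (-20 + k + 5*h)/((2*h)) = (-20 + k + 5*h)*(1/(2*h)) = (-20 + k + 5*h)/(2*h))
v(V(5), w) - m = (½)*(-20 + 5² + 5*(-89))/(-89) - 1*28980 = (½)*(-1/89)*(-20 + 25 - 445) - 28980 = (½)*(-1/89)*(-440) - 28980 = 220/89 - 28980 = -2579000/89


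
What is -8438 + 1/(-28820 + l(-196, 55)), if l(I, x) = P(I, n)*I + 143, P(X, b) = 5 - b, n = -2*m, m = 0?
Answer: -250245767/29657 ≈ -8438.0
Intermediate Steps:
n = 0 (n = -2*0 = 0)
l(I, x) = 143 + 5*I (l(I, x) = (5 - 1*0)*I + 143 = (5 + 0)*I + 143 = 5*I + 143 = 143 + 5*I)
-8438 + 1/(-28820 + l(-196, 55)) = -8438 + 1/(-28820 + (143 + 5*(-196))) = -8438 + 1/(-28820 + (143 - 980)) = -8438 + 1/(-28820 - 837) = -8438 + 1/(-29657) = -8438 - 1/29657 = -250245767/29657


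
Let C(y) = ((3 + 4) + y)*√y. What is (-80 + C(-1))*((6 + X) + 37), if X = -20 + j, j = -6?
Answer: -1360 + 102*I ≈ -1360.0 + 102.0*I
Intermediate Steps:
X = -26 (X = -20 - 6 = -26)
C(y) = √y*(7 + y) (C(y) = (7 + y)*√y = √y*(7 + y))
(-80 + C(-1))*((6 + X) + 37) = (-80 + √(-1)*(7 - 1))*((6 - 26) + 37) = (-80 + I*6)*(-20 + 37) = (-80 + 6*I)*17 = -1360 + 102*I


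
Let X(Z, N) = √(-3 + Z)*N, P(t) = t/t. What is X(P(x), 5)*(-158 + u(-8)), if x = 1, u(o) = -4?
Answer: -810*I*√2 ≈ -1145.5*I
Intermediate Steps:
P(t) = 1
X(Z, N) = N*√(-3 + Z)
X(P(x), 5)*(-158 + u(-8)) = (5*√(-3 + 1))*(-158 - 4) = (5*√(-2))*(-162) = (5*(I*√2))*(-162) = (5*I*√2)*(-162) = -810*I*√2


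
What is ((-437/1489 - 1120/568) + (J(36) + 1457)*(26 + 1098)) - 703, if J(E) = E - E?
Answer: 173058063348/105719 ≈ 1.6370e+6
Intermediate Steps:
J(E) = 0
((-437/1489 - 1120/568) + (J(36) + 1457)*(26 + 1098)) - 703 = ((-437/1489 - 1120/568) + (0 + 1457)*(26 + 1098)) - 703 = ((-437*1/1489 - 1120*1/568) + 1457*1124) - 703 = ((-437/1489 - 140/71) + 1637668) - 703 = (-239487/105719 + 1637668) - 703 = 173132383805/105719 - 703 = 173058063348/105719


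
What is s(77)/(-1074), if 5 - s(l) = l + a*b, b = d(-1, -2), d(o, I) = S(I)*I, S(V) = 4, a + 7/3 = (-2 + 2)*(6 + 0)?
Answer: 136/1611 ≈ 0.084420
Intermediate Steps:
a = -7/3 (a = -7/3 + (-2 + 2)*(6 + 0) = -7/3 + 0*6 = -7/3 + 0 = -7/3 ≈ -2.3333)
d(o, I) = 4*I
b = -8 (b = 4*(-2) = -8)
s(l) = -41/3 - l (s(l) = 5 - (l - 7/3*(-8)) = 5 - (l + 56/3) = 5 - (56/3 + l) = 5 + (-56/3 - l) = -41/3 - l)
s(77)/(-1074) = (-41/3 - 1*77)/(-1074) = (-41/3 - 77)*(-1/1074) = -272/3*(-1/1074) = 136/1611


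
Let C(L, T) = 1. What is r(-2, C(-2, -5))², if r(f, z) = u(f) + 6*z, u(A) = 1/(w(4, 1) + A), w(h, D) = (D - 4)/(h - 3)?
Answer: 841/25 ≈ 33.640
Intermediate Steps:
w(h, D) = (-4 + D)/(-3 + h)
u(A) = 1/(-3 + A) (u(A) = 1/((-4 + 1)/(-3 + 4) + A) = 1/(-3/1 + A) = 1/(1*(-3) + A) = 1/(-3 + A))
r(f, z) = 1/(-3 + f) + 6*z
r(-2, C(-2, -5))² = ((1 + 6*1*(-3 - 2))/(-3 - 2))² = ((1 + 6*1*(-5))/(-5))² = (-(1 - 30)/5)² = (-⅕*(-29))² = (29/5)² = 841/25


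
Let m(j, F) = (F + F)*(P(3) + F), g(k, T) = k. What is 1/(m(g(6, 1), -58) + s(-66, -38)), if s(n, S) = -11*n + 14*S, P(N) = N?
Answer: 1/6574 ≈ 0.00015211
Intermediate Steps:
m(j, F) = 2*F*(3 + F) (m(j, F) = (F + F)*(3 + F) = (2*F)*(3 + F) = 2*F*(3 + F))
1/(m(g(6, 1), -58) + s(-66, -38)) = 1/(2*(-58)*(3 - 58) + (-11*(-66) + 14*(-38))) = 1/(2*(-58)*(-55) + (726 - 532)) = 1/(6380 + 194) = 1/6574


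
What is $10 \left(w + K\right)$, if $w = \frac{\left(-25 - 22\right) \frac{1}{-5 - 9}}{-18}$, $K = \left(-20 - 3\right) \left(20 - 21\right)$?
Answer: $\frac{28745}{126} \approx 228.14$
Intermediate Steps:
$K = 23$ ($K = \left(-23\right) \left(-1\right) = 23$)
$w = - \frac{47}{252}$ ($w = - \frac{47}{-14} \left(- \frac{1}{18}\right) = \left(-47\right) \left(- \frac{1}{14}\right) \left(- \frac{1}{18}\right) = \frac{47}{14} \left(- \frac{1}{18}\right) = - \frac{47}{252} \approx -0.18651$)
$10 \left(w + K\right) = 10 \left(- \frac{47}{252} + 23\right) = 10 \cdot \frac{5749}{252} = \frac{28745}{126}$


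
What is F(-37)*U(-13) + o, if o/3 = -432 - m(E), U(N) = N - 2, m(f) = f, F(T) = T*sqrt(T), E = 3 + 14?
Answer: -1347 + 555*I*sqrt(37) ≈ -1347.0 + 3375.9*I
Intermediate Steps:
E = 17
F(T) = T**(3/2)
U(N) = -2 + N
o = -1347 (o = 3*(-432 - 1*17) = 3*(-432 - 17) = 3*(-449) = -1347)
F(-37)*U(-13) + o = (-37)**(3/2)*(-2 - 13) - 1347 = -37*I*sqrt(37)*(-15) - 1347 = 555*I*sqrt(37) - 1347 = -1347 + 555*I*sqrt(37)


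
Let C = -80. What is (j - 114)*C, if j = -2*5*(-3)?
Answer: 6720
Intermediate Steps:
j = 30 (j = -10*(-3) = 30)
(j - 114)*C = (30 - 114)*(-80) = -84*(-80) = 6720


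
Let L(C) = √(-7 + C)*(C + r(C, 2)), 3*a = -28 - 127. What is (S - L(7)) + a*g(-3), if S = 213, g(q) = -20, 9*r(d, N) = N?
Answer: 3739/3 ≈ 1246.3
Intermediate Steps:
r(d, N) = N/9
a = -155/3 (a = (-28 - 127)/3 = (⅓)*(-155) = -155/3 ≈ -51.667)
L(C) = √(-7 + C)*(2/9 + C) (L(C) = √(-7 + C)*(C + (⅑)*2) = √(-7 + C)*(C + 2/9) = √(-7 + C)*(2/9 + C))
(S - L(7)) + a*g(-3) = (213 - √(-7 + 7)*(2/9 + 7)) - 155/3*(-20) = (213 - √0*65/9) + 3100/3 = (213 - 0*65/9) + 3100/3 = (213 - 1*0) + 3100/3 = (213 + 0) + 3100/3 = 213 + 3100/3 = 3739/3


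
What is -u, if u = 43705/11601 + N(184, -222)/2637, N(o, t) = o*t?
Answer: 39847507/3399093 ≈ 11.723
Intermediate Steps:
u = -39847507/3399093 (u = 43705/11601 + (184*(-222))/2637 = 43705*(1/11601) - 40848*1/2637 = 43705/11601 - 13616/879 = -39847507/3399093 ≈ -11.723)
-u = -1*(-39847507/3399093) = 39847507/3399093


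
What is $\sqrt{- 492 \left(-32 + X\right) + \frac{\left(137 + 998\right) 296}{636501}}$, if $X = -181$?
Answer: $\frac{2 \sqrt{10614146628822189}}{636501} \approx 323.72$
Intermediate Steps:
$\sqrt{- 492 \left(-32 + X\right) + \frac{\left(137 + 998\right) 296}{636501}} = \sqrt{- 492 \left(-32 - 181\right) + \frac{\left(137 + 998\right) 296}{636501}} = \sqrt{- 492 \left(-213\right) + 1135 \cdot 296 \cdot \frac{1}{636501}} = \sqrt{\left(-1\right) \left(-104796\right) + 335960 \cdot \frac{1}{636501}} = \sqrt{104796 + \frac{335960}{636501}} = \sqrt{\frac{66703094756}{636501}} = \frac{2 \sqrt{10614146628822189}}{636501}$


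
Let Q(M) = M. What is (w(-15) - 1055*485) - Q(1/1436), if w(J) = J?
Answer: -734786841/1436 ≈ -5.1169e+5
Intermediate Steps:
(w(-15) - 1055*485) - Q(1/1436) = (-15 - 1055*485) - 1/1436 = (-15 - 511675) - 1*1/1436 = -511690 - 1/1436 = -734786841/1436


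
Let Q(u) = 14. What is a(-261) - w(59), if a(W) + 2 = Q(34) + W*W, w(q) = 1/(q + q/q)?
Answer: 4087979/60 ≈ 68133.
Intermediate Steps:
w(q) = 1/(1 + q) (w(q) = 1/(q + 1) = 1/(1 + q))
a(W) = 12 + W**2 (a(W) = -2 + (14 + W*W) = -2 + (14 + W**2) = 12 + W**2)
a(-261) - w(59) = (12 + (-261)**2) - 1/(1 + 59) = (12 + 68121) - 1/60 = 68133 - 1*1/60 = 68133 - 1/60 = 4087979/60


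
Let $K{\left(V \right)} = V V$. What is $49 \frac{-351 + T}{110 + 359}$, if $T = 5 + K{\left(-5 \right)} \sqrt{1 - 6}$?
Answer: $- \frac{2422}{67} + \frac{175 i \sqrt{5}}{67} \approx -36.149 + 5.8405 i$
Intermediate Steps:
$K{\left(V \right)} = V^{2}$
$T = 5 + 25 i \sqrt{5}$ ($T = 5 + \left(-5\right)^{2} \sqrt{1 - 6} = 5 + 25 \sqrt{-5} = 5 + 25 i \sqrt{5} \approx 5.0 + 55.902 i$)
$49 \frac{-351 + T}{110 + 359} = 49 \frac{-351 + \left(5 + 25 i \sqrt{5}\right)}{110 + 359} = 49 \frac{-346 + 25 i \sqrt{5}}{469} = 49 \left(-346 + 25 i \sqrt{5}\right) \frac{1}{469} = 49 \left(- \frac{346}{469} + \frac{25 i \sqrt{5}}{469}\right) = - \frac{2422}{67} + \frac{175 i \sqrt{5}}{67}$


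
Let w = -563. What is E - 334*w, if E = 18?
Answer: 188060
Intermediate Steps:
E - 334*w = 18 - 334*(-563) = 18 + 188042 = 188060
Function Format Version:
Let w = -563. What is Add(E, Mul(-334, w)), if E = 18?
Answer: 188060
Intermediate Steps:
Add(E, Mul(-334, w)) = Add(18, Mul(-334, -563)) = Add(18, 188042) = 188060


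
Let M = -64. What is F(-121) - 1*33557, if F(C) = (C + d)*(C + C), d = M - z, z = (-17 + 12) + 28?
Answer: 16779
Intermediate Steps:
z = 23 (z = -5 + 28 = 23)
d = -87 (d = -64 - 1*23 = -64 - 23 = -87)
F(C) = 2*C*(-87 + C) (F(C) = (C - 87)*(C + C) = (-87 + C)*(2*C) = 2*C*(-87 + C))
F(-121) - 1*33557 = 2*(-121)*(-87 - 121) - 1*33557 = 2*(-121)*(-208) - 33557 = 50336 - 33557 = 16779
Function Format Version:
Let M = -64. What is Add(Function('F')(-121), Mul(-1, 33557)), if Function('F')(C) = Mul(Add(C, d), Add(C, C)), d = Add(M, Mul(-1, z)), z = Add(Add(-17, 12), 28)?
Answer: 16779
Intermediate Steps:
z = 23 (z = Add(-5, 28) = 23)
d = -87 (d = Add(-64, Mul(-1, 23)) = Add(-64, -23) = -87)
Function('F')(C) = Mul(2, C, Add(-87, C)) (Function('F')(C) = Mul(Add(C, -87), Add(C, C)) = Mul(Add(-87, C), Mul(2, C)) = Mul(2, C, Add(-87, C)))
Add(Function('F')(-121), Mul(-1, 33557)) = Add(Mul(2, -121, Add(-87, -121)), Mul(-1, 33557)) = Add(Mul(2, -121, -208), -33557) = Add(50336, -33557) = 16779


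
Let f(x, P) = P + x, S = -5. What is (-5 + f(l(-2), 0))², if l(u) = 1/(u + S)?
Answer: 1296/49 ≈ 26.449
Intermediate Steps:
l(u) = 1/(-5 + u) (l(u) = 1/(u - 5) = 1/(-5 + u))
(-5 + f(l(-2), 0))² = (-5 + (0 + 1/(-5 - 2)))² = (-5 + (0 + 1/(-7)))² = (-5 + (0 - ⅐))² = (-5 - ⅐)² = (-36/7)² = 1296/49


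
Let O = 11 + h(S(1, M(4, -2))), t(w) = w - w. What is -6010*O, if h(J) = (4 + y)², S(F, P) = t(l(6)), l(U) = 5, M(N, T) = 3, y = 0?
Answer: -162270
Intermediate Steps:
t(w) = 0
S(F, P) = 0
h(J) = 16 (h(J) = (4 + 0)² = 4² = 16)
O = 27 (O = 11 + 16 = 27)
-6010*O = -6010*27 = -162270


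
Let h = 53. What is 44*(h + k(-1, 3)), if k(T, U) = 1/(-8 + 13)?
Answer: 11704/5 ≈ 2340.8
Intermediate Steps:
k(T, U) = ⅕ (k(T, U) = 1/5 = ⅕)
44*(h + k(-1, 3)) = 44*(53 + ⅕) = 44*(266/5) = 11704/5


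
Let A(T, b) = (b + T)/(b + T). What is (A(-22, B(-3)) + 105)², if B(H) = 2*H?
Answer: 11236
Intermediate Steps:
A(T, b) = 1 (A(T, b) = (T + b)/(T + b) = 1)
(A(-22, B(-3)) + 105)² = (1 + 105)² = 106² = 11236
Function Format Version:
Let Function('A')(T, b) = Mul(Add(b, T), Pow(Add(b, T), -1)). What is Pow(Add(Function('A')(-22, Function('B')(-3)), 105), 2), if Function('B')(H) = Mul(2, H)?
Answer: 11236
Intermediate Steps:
Function('A')(T, b) = 1 (Function('A')(T, b) = Mul(Add(T, b), Pow(Add(T, b), -1)) = 1)
Pow(Add(Function('A')(-22, Function('B')(-3)), 105), 2) = Pow(Add(1, 105), 2) = Pow(106, 2) = 11236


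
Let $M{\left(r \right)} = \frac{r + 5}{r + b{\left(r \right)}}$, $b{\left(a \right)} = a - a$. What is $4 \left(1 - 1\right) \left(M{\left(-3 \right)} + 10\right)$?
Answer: $0$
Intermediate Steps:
$b{\left(a \right)} = 0$
$M{\left(r \right)} = \frac{5 + r}{r}$ ($M{\left(r \right)} = \frac{r + 5}{r + 0} = \frac{5 + r}{r}$)
$4 \left(1 - 1\right) \left(M{\left(-3 \right)} + 10\right) = 4 \left(1 - 1\right) \left(\frac{5 - 3}{-3} + 10\right) = 4 \cdot 0 \left(\left(- \frac{1}{3}\right) 2 + 10\right) = 0 \left(- \frac{2}{3} + 10\right) = 0 \cdot \frac{28}{3} = 0$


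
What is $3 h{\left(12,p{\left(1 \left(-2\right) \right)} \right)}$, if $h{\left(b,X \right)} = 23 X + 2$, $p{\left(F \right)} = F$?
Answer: $-132$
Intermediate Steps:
$h{\left(b,X \right)} = 2 + 23 X$
$3 h{\left(12,p{\left(1 \left(-2\right) \right)} \right)} = 3 \left(2 + 23 \cdot 1 \left(-2\right)\right) = 3 \left(2 + 23 \left(-2\right)\right) = 3 \left(2 - 46\right) = 3 \left(-44\right) = -132$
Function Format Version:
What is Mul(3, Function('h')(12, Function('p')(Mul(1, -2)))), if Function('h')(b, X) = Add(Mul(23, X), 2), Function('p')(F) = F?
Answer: -132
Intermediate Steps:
Function('h')(b, X) = Add(2, Mul(23, X))
Mul(3, Function('h')(12, Function('p')(Mul(1, -2)))) = Mul(3, Add(2, Mul(23, Mul(1, -2)))) = Mul(3, Add(2, Mul(23, -2))) = Mul(3, Add(2, -46)) = Mul(3, -44) = -132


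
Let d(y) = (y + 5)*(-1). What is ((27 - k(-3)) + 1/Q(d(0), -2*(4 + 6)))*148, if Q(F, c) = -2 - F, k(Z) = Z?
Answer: 13468/3 ≈ 4489.3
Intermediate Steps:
d(y) = -5 - y (d(y) = (5 + y)*(-1) = -5 - y)
((27 - k(-3)) + 1/Q(d(0), -2*(4 + 6)))*148 = ((27 - 1*(-3)) + 1/(-2 - (-5 - 1*0)))*148 = ((27 + 3) + 1/(-2 - (-5 + 0)))*148 = (30 + 1/(-2 - 1*(-5)))*148 = (30 + 1/(-2 + 5))*148 = (30 + 1/3)*148 = (30 + ⅓)*148 = (91/3)*148 = 13468/3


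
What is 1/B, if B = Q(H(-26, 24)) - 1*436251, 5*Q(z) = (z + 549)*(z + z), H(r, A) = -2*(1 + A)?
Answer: -1/446231 ≈ -2.2410e-6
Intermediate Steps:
H(r, A) = -2 - 2*A
Q(z) = 2*z*(549 + z)/5 (Q(z) = ((z + 549)*(z + z))/5 = ((549 + z)*(2*z))/5 = (2*z*(549 + z))/5 = 2*z*(549 + z)/5)
B = -446231 (B = 2*(-2 - 2*24)*(549 + (-2 - 2*24))/5 - 1*436251 = 2*(-2 - 48)*(549 + (-2 - 48))/5 - 436251 = (2/5)*(-50)*(549 - 50) - 436251 = (2/5)*(-50)*499 - 436251 = -9980 - 436251 = -446231)
1/B = 1/(-446231) = -1/446231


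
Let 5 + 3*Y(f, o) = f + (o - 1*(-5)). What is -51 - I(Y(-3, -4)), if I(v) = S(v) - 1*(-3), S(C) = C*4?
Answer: -134/3 ≈ -44.667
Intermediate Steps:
Y(f, o) = f/3 + o/3 (Y(f, o) = -5/3 + (f + (o - 1*(-5)))/3 = -5/3 + (f + (o + 5))/3 = -5/3 + (f + (5 + o))/3 = -5/3 + (5 + f + o)/3 = -5/3 + (5/3 + f/3 + o/3) = f/3 + o/3)
S(C) = 4*C
I(v) = 3 + 4*v (I(v) = 4*v - 1*(-3) = 4*v + 3 = 3 + 4*v)
-51 - I(Y(-3, -4)) = -51 - (3 + 4*((⅓)*(-3) + (⅓)*(-4))) = -51 - (3 + 4*(-1 - 4/3)) = -51 - (3 + 4*(-7/3)) = -51 - (3 - 28/3) = -51 - 1*(-19/3) = -51 + 19/3 = -134/3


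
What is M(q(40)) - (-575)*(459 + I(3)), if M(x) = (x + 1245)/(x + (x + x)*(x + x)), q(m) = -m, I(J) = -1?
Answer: 334981441/1272 ≈ 2.6335e+5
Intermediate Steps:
M(x) = (1245 + x)/(x + 4*x²) (M(x) = (1245 + x)/(x + (2*x)*(2*x)) = (1245 + x)/(x + 4*x²))
M(q(40)) - (-575)*(459 + I(3)) = (1245 - 1*40)/(((-1*40))*(1 + 4*(-1*40))) - (-575)*(459 - 1) = (1245 - 40)/((-40)*(1 + 4*(-40))) - (-575)*458 = -1/40*1205/(1 - 160) - 1*(-263350) = -1/40*1205/(-159) + 263350 = -1/40*(-1/159)*1205 + 263350 = 241/1272 + 263350 = 334981441/1272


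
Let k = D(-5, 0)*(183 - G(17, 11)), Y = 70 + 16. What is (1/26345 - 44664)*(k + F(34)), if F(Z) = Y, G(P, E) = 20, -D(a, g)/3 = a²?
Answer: 14283634505981/26345 ≈ 5.4218e+8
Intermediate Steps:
D(a, g) = -3*a²
Y = 86
F(Z) = 86
k = -12225 (k = (-3*(-5)²)*(183 - 1*20) = (-3*25)*(183 - 20) = -75*163 = -12225)
(1/26345 - 44664)*(k + F(34)) = (1/26345 - 44664)*(-12225 + 86) = (1/26345 - 44664)*(-12139) = -1176673079/26345*(-12139) = 14283634505981/26345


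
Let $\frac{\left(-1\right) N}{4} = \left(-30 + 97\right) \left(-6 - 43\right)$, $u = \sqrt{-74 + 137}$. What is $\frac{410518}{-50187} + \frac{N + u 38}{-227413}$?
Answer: $- \frac{94016185618}{11413176231} - \frac{114 \sqrt{7}}{227413} \approx -8.2388$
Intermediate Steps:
$u = 3 \sqrt{7}$ ($u = \sqrt{63} = 3 \sqrt{7} \approx 7.9373$)
$N = 13132$ ($N = - 4 \left(-30 + 97\right) \left(-6 - 43\right) = - 4 \cdot 67 \left(-49\right) = \left(-4\right) \left(-3283\right) = 13132$)
$\frac{410518}{-50187} + \frac{N + u 38}{-227413} = \frac{410518}{-50187} + \frac{13132 + 3 \sqrt{7} \cdot 38}{-227413} = 410518 \left(- \frac{1}{50187}\right) + \left(13132 + 114 \sqrt{7}\right) \left(- \frac{1}{227413}\right) = - \frac{410518}{50187} - \left(\frac{13132}{227413} + \frac{114 \sqrt{7}}{227413}\right) = - \frac{94016185618}{11413176231} - \frac{114 \sqrt{7}}{227413}$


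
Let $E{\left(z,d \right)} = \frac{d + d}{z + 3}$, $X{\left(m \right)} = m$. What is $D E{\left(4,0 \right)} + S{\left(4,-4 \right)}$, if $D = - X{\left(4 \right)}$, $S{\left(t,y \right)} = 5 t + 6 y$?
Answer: $-4$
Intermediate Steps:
$E{\left(z,d \right)} = \frac{2 d}{3 + z}$
$D = -4$ ($D = \left(-1\right) 4 = -4$)
$D E{\left(4,0 \right)} + S{\left(4,-4 \right)} = - 4 \cdot 2 \cdot 0 \frac{1}{3 + 4} + \left(5 \cdot 4 + 6 \left(-4\right)\right) = - 4 \cdot 2 \cdot 0 \cdot \frac{1}{7} + \left(20 - 24\right) = - 4 \cdot 2 \cdot 0 \cdot \frac{1}{7} - 4 = \left(-4\right) 0 - 4 = 0 - 4 = -4$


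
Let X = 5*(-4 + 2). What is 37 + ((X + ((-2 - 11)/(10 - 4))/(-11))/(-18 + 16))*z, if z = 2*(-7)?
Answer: -2087/66 ≈ -31.621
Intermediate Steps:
z = -14
X = -10 (X = 5*(-2) = -10)
37 + ((X + ((-2 - 11)/(10 - 4))/(-11))/(-18 + 16))*z = 37 + ((-10 + ((-2 - 11)/(10 - 4))/(-11))/(-18 + 16))*(-14) = 37 + ((-10 - 13/6*(-1/11))/(-2))*(-14) = 37 + ((-10 - 13*⅙*(-1/11))*(-½))*(-14) = 37 + ((-10 - 13/6*(-1/11))*(-½))*(-14) = 37 + ((-10 + 13/66)*(-½))*(-14) = 37 - 647/66*(-½)*(-14) = 37 + (647/132)*(-14) = 37 - 4529/66 = -2087/66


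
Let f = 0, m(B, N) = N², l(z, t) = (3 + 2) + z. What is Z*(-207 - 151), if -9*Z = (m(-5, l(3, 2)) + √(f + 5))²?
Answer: 489386/3 + 45824*√5/9 ≈ 1.7451e+5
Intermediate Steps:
l(z, t) = 5 + z
Z = -(64 + √5)²/9 (Z = -((5 + 3)² + √(0 + 5))²/9 = -(8² + √5)²/9 = -(64 + √5)²/9 ≈ -487.47)
Z*(-207 - 151) = (-(64 + √5)²/9)*(-207 - 151) = -(64 + √5)²/9*(-358) = 358*(64 + √5)²/9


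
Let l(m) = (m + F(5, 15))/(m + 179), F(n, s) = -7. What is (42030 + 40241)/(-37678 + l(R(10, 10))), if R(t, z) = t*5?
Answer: -18840059/8628219 ≈ -2.1835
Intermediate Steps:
R(t, z) = 5*t
l(m) = (-7 + m)/(179 + m) (l(m) = (m - 7)/(m + 179) = (-7 + m)/(179 + m))
(42030 + 40241)/(-37678 + l(R(10, 10))) = (42030 + 40241)/(-37678 + (-7 + 5*10)/(179 + 5*10)) = 82271/(-37678 + (-7 + 50)/(179 + 50)) = 82271/(-37678 + 43/229) = 82271/(-8628219/229) = 82271*(-229/8628219) = -18840059/8628219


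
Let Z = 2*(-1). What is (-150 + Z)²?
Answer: 23104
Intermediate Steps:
Z = -2
(-150 + Z)² = (-150 - 2)² = (-152)² = 23104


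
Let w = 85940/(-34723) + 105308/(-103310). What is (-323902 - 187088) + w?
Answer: -916526396084892/1793616565 ≈ -5.1099e+5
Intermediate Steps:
w = -6267535542/1793616565 (w = 85940*(-1/34723) + 105308*(-1/103310) = -85940/34723 - 52654/51655 = -6267535542/1793616565 ≈ -3.4944)
(-323902 - 187088) + w = (-323902 - 187088) - 6267535542/1793616565 = -510990 - 6267535542/1793616565 = -916526396084892/1793616565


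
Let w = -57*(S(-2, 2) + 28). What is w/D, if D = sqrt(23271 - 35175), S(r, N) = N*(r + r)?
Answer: 95*I*sqrt(186)/124 ≈ 10.449*I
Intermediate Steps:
S(r, N) = 2*N*r (S(r, N) = N*(2*r) = 2*N*r)
w = -1140 (w = -57*(2*2*(-2) + 28) = -57*(-8 + 28) = -57*20 = -1140)
D = 8*I*sqrt(186) (D = sqrt(-11904) = 8*I*sqrt(186) ≈ 109.11*I)
w/D = -1140*(-I*sqrt(186)/1488) = -(-95)*I*sqrt(186)/124 = 95*I*sqrt(186)/124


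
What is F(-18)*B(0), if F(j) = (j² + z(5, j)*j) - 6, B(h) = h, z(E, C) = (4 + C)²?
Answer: 0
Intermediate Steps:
F(j) = -6 + j² + j*(4 + j)² (F(j) = (j² + (4 + j)²*j) - 6 = (j² + j*(4 + j)²) - 6 = -6 + j² + j*(4 + j)²)
F(-18)*B(0) = (-6 + (-18)² - 18*(4 - 18)²)*0 = (-6 + 324 - 18*(-14)²)*0 = (-6 + 324 - 18*196)*0 = (-6 + 324 - 3528)*0 = -3210*0 = 0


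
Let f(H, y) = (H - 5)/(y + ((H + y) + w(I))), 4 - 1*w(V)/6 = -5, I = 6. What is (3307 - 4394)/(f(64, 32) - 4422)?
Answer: 197834/804745 ≈ 0.24583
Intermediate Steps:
w(V) = 54 (w(V) = 24 - 6*(-5) = 24 + 30 = 54)
f(H, y) = (-5 + H)/(54 + H + 2*y) (f(H, y) = (H - 5)/(y + ((H + y) + 54)) = (-5 + H)/(y + (54 + H + y)) = (-5 + H)/(54 + H + 2*y))
(3307 - 4394)/(f(64, 32) - 4422) = (3307 - 4394)/((-5 + 64)/(54 + 64 + 2*32) - 4422) = -1087/(59/(54 + 64 + 64) - 4422) = -1087/(59/182 - 4422) = -1087/(-804745/182) = -1087*(-182/804745) = 197834/804745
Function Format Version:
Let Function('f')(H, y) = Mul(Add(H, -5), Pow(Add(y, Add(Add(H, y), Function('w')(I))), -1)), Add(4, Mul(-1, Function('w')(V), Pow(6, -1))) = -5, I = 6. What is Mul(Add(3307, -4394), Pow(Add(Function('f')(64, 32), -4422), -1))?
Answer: Rational(197834, 804745) ≈ 0.24583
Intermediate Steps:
Function('w')(V) = 54 (Function('w')(V) = Add(24, Mul(-6, -5)) = Add(24, 30) = 54)
Function('f')(H, y) = Mul(Pow(Add(54, H, Mul(2, y)), -1), Add(-5, H)) (Function('f')(H, y) = Mul(Add(H, -5), Pow(Add(y, Add(Add(H, y), 54)), -1)) = Mul(Add(-5, H), Pow(Add(y, Add(54, H, y)), -1)) = Mul(Add(-5, H), Pow(Add(54, H, Mul(2, y)), -1)) = Mul(Pow(Add(54, H, Mul(2, y)), -1), Add(-5, H)))
Mul(Add(3307, -4394), Pow(Add(Function('f')(64, 32), -4422), -1)) = Mul(Add(3307, -4394), Pow(Add(Mul(Pow(Add(54, 64, Mul(2, 32)), -1), Add(-5, 64)), -4422), -1)) = Mul(-1087, Pow(Add(Mul(Pow(Add(54, 64, 64), -1), 59), -4422), -1)) = Mul(-1087, Pow(Add(Mul(Pow(182, -1), 59), -4422), -1)) = Mul(-1087, Pow(Add(Mul(Rational(1, 182), 59), -4422), -1)) = Mul(-1087, Pow(Add(Rational(59, 182), -4422), -1)) = Mul(-1087, Pow(Rational(-804745, 182), -1)) = Mul(-1087, Rational(-182, 804745)) = Rational(197834, 804745)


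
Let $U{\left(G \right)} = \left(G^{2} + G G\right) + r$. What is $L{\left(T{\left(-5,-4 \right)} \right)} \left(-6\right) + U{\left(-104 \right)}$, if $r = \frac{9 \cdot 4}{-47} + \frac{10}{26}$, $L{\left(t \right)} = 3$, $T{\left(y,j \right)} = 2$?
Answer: $\frac{13205921}{611} \approx 21614.0$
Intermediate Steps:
$r = - \frac{233}{611}$ ($r = 36 \left(- \frac{1}{47}\right) + 10 \cdot \frac{1}{26} = - \frac{36}{47} + \frac{5}{13} = - \frac{233}{611} \approx -0.38134$)
$U{\left(G \right)} = - \frac{233}{611} + 2 G^{2}$ ($U{\left(G \right)} = \left(G^{2} + G G\right) - \frac{233}{611} = \left(G^{2} + G^{2}\right) - \frac{233}{611} = 2 G^{2} - \frac{233}{611} = - \frac{233}{611} + 2 G^{2}$)
$L{\left(T{\left(-5,-4 \right)} \right)} \left(-6\right) + U{\left(-104 \right)} = 3 \left(-6\right) - \left(\frac{233}{611} - 2 \left(-104\right)^{2}\right) = -18 + \left(- \frac{233}{611} + 2 \cdot 10816\right) = -18 + \left(- \frac{233}{611} + 21632\right) = -18 + \frac{13216919}{611} = \frac{13205921}{611}$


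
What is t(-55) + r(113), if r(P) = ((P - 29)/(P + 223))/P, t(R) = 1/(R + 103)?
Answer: 125/5424 ≈ 0.023046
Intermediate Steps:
t(R) = 1/(103 + R)
r(P) = (-29 + P)/(P*(223 + P)) (r(P) = ((-29 + P)/(223 + P))/P = (-29 + P)/(P*(223 + P)))
t(-55) + r(113) = 1/(103 - 55) + (-29 + 113)/(113*(223 + 113)) = 1/48 + (1/113)*84/336 = 1/48 + (1/113)*(1/336)*84 = 1/48 + 1/452 = 125/5424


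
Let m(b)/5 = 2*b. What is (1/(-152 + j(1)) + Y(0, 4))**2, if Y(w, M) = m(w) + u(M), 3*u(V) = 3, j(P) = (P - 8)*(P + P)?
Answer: 27225/27556 ≈ 0.98799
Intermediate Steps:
j(P) = 2*P*(-8 + P) (j(P) = (-8 + P)*(2*P) = 2*P*(-8 + P))
u(V) = 1 (u(V) = (1/3)*3 = 1)
m(b) = 10*b (m(b) = 5*(2*b) = 10*b)
Y(w, M) = 1 + 10*w (Y(w, M) = 10*w + 1 = 1 + 10*w)
(1/(-152 + j(1)) + Y(0, 4))**2 = (1/(-152 + 2*1*(-8 + 1)) + (1 + 10*0))**2 = (1/(-152 + 2*1*(-7)) + (1 + 0))**2 = (1/(-152 - 14) + 1)**2 = (1/(-166) + 1)**2 = (-1/166 + 1)**2 = (165/166)**2 = 27225/27556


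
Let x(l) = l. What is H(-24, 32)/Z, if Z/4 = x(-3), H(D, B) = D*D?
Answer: -48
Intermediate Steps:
H(D, B) = D**2
Z = -12 (Z = 4*(-3) = -12)
H(-24, 32)/Z = (-24)**2/(-12) = 576*(-1/12) = -48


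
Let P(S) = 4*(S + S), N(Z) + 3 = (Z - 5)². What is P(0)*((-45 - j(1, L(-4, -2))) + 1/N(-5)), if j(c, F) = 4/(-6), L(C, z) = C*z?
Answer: 0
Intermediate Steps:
N(Z) = -3 + (-5 + Z)² (N(Z) = -3 + (Z - 5)² = -3 + (-5 + Z)²)
j(c, F) = -⅔ (j(c, F) = 4*(-⅙) = -⅔)
P(S) = 8*S (P(S) = 4*(2*S) = 8*S)
P(0)*((-45 - j(1, L(-4, -2))) + 1/N(-5)) = (8*0)*((-45 - 1*(-⅔)) + 1/(-3 + (-5 - 5)²)) = 0*((-45 + ⅔) + 1/(-3 + (-10)²)) = 0*(-133/3 + 1/(-3 + 100)) = 0*(-133/3 + 1/97) = 0*(-12898/291) = 0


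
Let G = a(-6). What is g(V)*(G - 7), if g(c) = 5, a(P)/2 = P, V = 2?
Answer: -95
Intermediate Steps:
a(P) = 2*P
G = -12 (G = 2*(-6) = -12)
g(V)*(G - 7) = 5*(-12 - 7) = 5*(-19) = -95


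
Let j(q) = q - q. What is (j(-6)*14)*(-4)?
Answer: 0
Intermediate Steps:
j(q) = 0
(j(-6)*14)*(-4) = (0*14)*(-4) = 0*(-4) = 0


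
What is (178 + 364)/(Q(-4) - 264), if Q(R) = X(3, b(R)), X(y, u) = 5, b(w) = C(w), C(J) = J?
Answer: -542/259 ≈ -2.0927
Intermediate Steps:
b(w) = w
Q(R) = 5
(178 + 364)/(Q(-4) - 264) = (178 + 364)/(5 - 264) = 542/(-259) = 542*(-1/259) = -542/259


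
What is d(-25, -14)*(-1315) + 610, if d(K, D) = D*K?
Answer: -459640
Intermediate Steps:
d(-25, -14)*(-1315) + 610 = -14*(-25)*(-1315) + 610 = 350*(-1315) + 610 = -460250 + 610 = -459640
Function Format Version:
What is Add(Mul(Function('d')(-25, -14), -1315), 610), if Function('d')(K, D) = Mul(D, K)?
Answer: -459640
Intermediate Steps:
Add(Mul(Function('d')(-25, -14), -1315), 610) = Add(Mul(Mul(-14, -25), -1315), 610) = Add(Mul(350, -1315), 610) = Add(-460250, 610) = -459640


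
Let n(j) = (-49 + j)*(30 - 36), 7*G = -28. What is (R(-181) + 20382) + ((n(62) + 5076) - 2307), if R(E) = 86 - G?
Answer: 23163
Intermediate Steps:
G = -4 (G = (⅐)*(-28) = -4)
R(E) = 90 (R(E) = 86 - 1*(-4) = 86 + 4 = 90)
n(j) = 294 - 6*j (n(j) = (-49 + j)*(-6) = 294 - 6*j)
(R(-181) + 20382) + ((n(62) + 5076) - 2307) = (90 + 20382) + (((294 - 6*62) + 5076) - 2307) = 20472 + (((294 - 372) + 5076) - 2307) = 20472 + ((-78 + 5076) - 2307) = 20472 + (4998 - 2307) = 20472 + 2691 = 23163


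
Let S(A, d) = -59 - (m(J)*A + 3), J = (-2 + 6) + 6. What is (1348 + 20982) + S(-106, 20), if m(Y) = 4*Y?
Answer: 26508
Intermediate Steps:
J = 10 (J = 4 + 6 = 10)
S(A, d) = -62 - 40*A (S(A, d) = -59 - ((4*10)*A + 3) = -59 - (40*A + 3) = -59 - (3 + 40*A) = -59 + (-3 - 40*A) = -62 - 40*A)
(1348 + 20982) + S(-106, 20) = (1348 + 20982) + (-62 - 40*(-106)) = 22330 + (-62 + 4240) = 22330 + 4178 = 26508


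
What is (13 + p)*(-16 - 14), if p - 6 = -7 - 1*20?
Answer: 240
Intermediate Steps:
p = -21 (p = 6 + (-7 - 1*20) = 6 + (-7 - 20) = 6 - 27 = -21)
(13 + p)*(-16 - 14) = (13 - 21)*(-16 - 14) = -8*(-30) = 240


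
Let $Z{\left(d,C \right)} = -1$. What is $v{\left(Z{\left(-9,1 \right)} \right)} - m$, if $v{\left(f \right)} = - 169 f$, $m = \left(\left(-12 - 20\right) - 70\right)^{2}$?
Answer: $-10235$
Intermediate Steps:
$m = 10404$ ($m = \left(\left(-12 - 20\right) - 70\right)^{2} = \left(-32 - 70\right)^{2} = \left(-102\right)^{2} = 10404$)
$v{\left(Z{\left(-9,1 \right)} \right)} - m = \left(-169\right) \left(-1\right) - 10404 = 169 - 10404 = -10235$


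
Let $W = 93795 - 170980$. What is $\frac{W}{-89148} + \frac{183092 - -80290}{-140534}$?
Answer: $- \frac{6316430873}{6264162516} \approx -1.0083$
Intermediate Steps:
$W = -77185$ ($W = 93795 - 170980 = -77185$)
$\frac{W}{-89148} + \frac{183092 - -80290}{-140534} = - \frac{77185}{-89148} + \frac{183092 - -80290}{-140534} = \left(-77185\right) \left(- \frac{1}{89148}\right) + \left(183092 + 80290\right) \left(- \frac{1}{140534}\right) = \frac{77185}{89148} + 263382 \left(- \frac{1}{140534}\right) = \frac{77185}{89148} - \frac{131691}{70267} = - \frac{6316430873}{6264162516}$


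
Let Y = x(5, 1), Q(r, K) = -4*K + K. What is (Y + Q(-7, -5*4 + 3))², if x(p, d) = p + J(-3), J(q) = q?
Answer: 2809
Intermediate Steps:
Q(r, K) = -3*K
x(p, d) = -3 + p (x(p, d) = p - 3 = -3 + p)
Y = 2 (Y = -3 + 5 = 2)
(Y + Q(-7, -5*4 + 3))² = (2 - 3*(-5*4 + 3))² = (2 - 3*(-20 + 3))² = (2 - 3*(-17))² = (2 + 51)² = 53² = 2809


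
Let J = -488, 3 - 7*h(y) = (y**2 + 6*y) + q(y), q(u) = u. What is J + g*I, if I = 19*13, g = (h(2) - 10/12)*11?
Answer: -360121/42 ≈ -8574.3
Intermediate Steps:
h(y) = 3/7 - y - y**2/7 (h(y) = 3/7 - ((y**2 + 6*y) + y)/7 = 3/7 - (y**2 + 7*y)/7 = 3/7 + (-y - y**2/7) = 3/7 - y - y**2/7)
g = -1375/42 (g = ((3/7 - 1*2 - 1/7*2**2) - 10/12)*11 = ((3/7 - 2 - 1/7*4) - 10*1/12)*11 = ((3/7 - 2 - 4/7) - 5/6)*11 = (-15/7 - 5/6)*11 = -125/42*11 = -1375/42 ≈ -32.738)
I = 247
J + g*I = -488 - 1375/42*247 = -488 - 339625/42 = -360121/42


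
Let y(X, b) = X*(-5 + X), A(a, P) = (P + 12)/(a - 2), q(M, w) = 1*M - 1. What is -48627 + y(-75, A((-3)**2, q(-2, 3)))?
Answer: -42627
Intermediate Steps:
q(M, w) = -1 + M (q(M, w) = M - 1 = -1 + M)
A(a, P) = (12 + P)/(-2 + a)
-48627 + y(-75, A((-3)**2, q(-2, 3))) = -48627 - 75*(-5 - 75) = -48627 - 75*(-80) = -48627 + 6000 = -42627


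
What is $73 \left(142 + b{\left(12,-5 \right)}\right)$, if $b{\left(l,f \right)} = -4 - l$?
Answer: $9198$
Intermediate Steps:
$73 \left(142 + b{\left(12,-5 \right)}\right) = 73 \left(142 - 16\right) = 73 \cdot 126 = 9198$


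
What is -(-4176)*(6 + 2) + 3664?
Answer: 37072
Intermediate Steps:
-(-4176)*(6 + 2) + 3664 = -(-4176)*8 + 3664 = -1044*(-32) + 3664 = 33408 + 3664 = 37072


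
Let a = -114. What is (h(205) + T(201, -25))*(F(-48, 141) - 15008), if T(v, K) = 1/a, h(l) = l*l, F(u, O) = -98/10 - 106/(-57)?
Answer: -20502644302007/32490 ≈ -6.3105e+8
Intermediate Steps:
F(u, O) = -2263/285 (F(u, O) = -98*⅒ - 106*(-1/57) = -49/5 + 106/57 = -2263/285)
h(l) = l²
T(v, K) = -1/114 (T(v, K) = 1/(-114) = -1/114)
(h(205) + T(201, -25))*(F(-48, 141) - 15008) = (205² - 1/114)*(-2263/285 - 15008) = (42025 - 1/114)*(-4279543/285) = (4790849/114)*(-4279543/285) = -20502644302007/32490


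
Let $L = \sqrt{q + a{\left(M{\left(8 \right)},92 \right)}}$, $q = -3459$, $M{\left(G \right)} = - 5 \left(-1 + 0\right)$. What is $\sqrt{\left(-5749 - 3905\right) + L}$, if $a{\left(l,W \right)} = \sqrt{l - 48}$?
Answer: $\sqrt{-9654 + \sqrt{-3459 + i \sqrt{43}}} \approx 0.2993 + 98.255 i$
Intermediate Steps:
$M{\left(G \right)} = 5$ ($M{\left(G \right)} = \left(-5\right) \left(-1\right) = 5$)
$a{\left(l,W \right)} = \sqrt{-48 + l}$
$L = \sqrt{-3459 + i \sqrt{43}}$ ($L = \sqrt{-3459 + \sqrt{-48 + 5}} = \sqrt{-3459 + \sqrt{-43}} = \sqrt{-3459 + i \sqrt{43}} \approx 0.0557 + 58.813 i$)
$\sqrt{\left(-5749 - 3905\right) + L} = \sqrt{\left(-5749 - 3905\right) + \sqrt{-3459 + i \sqrt{43}}} = \sqrt{-9654 + \sqrt{-3459 + i \sqrt{43}}}$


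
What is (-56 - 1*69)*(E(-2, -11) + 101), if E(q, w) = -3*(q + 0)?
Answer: -13375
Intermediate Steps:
E(q, w) = -3*q
(-56 - 1*69)*(E(-2, -11) + 101) = (-56 - 1*69)*(-3*(-2) + 101) = (-56 - 69)*(6 + 101) = -125*107 = -13375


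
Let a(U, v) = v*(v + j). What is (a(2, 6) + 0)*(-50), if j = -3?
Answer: -900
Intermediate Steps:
a(U, v) = v*(-3 + v) (a(U, v) = v*(v - 3) = v*(-3 + v))
(a(2, 6) + 0)*(-50) = (6*(-3 + 6) + 0)*(-50) = (6*3 + 0)*(-50) = (18 + 0)*(-50) = 18*(-50) = -900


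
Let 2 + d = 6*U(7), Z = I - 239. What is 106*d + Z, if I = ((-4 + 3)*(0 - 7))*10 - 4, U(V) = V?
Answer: 4067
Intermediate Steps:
I = 66 (I = -1*(-7)*10 - 4 = 7*10 - 4 = 70 - 4 = 66)
Z = -173 (Z = 66 - 239 = -173)
d = 40 (d = -2 + 6*7 = -2 + 42 = 40)
106*d + Z = 106*40 - 173 = 4240 - 173 = 4067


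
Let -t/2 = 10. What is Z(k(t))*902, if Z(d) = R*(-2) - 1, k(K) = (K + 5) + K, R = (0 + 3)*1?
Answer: -6314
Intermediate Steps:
t = -20 (t = -2*10 = -20)
R = 3 (R = 3*1 = 3)
k(K) = 5 + 2*K (k(K) = (5 + K) + K = 5 + 2*K)
Z(d) = -7 (Z(d) = 3*(-2) - 1 = -6 - 1 = -7)
Z(k(t))*902 = -7*902 = -6314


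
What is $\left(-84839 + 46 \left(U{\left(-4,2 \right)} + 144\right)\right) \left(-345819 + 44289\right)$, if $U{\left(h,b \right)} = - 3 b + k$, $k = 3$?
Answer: $23625780090$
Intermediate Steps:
$U{\left(h,b \right)} = 3 - 3 b$ ($U{\left(h,b \right)} = - 3 b + 3 = 3 - 3 b$)
$\left(-84839 + 46 \left(U{\left(-4,2 \right)} + 144\right)\right) \left(-345819 + 44289\right) = \left(-84839 + 46 \left(\left(3 - 6\right) + 144\right)\right) \left(-345819 + 44289\right) = \left(-84839 + 46 \left(\left(3 - 6\right) + 144\right)\right) \left(-301530\right) = \left(-84839 + 46 \left(-3 + 144\right)\right) \left(-301530\right) = \left(-84839 + 46 \cdot 141\right) \left(-301530\right) = \left(-84839 + 6486\right) \left(-301530\right) = \left(-78353\right) \left(-301530\right) = 23625780090$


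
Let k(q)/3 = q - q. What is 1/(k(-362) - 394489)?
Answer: -1/394489 ≈ -2.5349e-6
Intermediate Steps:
k(q) = 0 (k(q) = 3*(q - q) = 3*0 = 0)
1/(k(-362) - 394489) = 1/(0 - 394489) = 1/(-394489) = -1/394489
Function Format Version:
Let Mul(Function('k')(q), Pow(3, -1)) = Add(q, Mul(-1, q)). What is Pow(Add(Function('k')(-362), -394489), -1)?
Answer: Rational(-1, 394489) ≈ -2.5349e-6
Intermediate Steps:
Function('k')(q) = 0 (Function('k')(q) = Mul(3, Add(q, Mul(-1, q))) = Mul(3, 0) = 0)
Pow(Add(Function('k')(-362), -394489), -1) = Pow(Add(0, -394489), -1) = Pow(-394489, -1) = Rational(-1, 394489)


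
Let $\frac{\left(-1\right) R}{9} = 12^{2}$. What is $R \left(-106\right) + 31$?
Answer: $137407$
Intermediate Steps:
$R = -1296$ ($R = - 9 \cdot 12^{2} = \left(-9\right) 144 = -1296$)
$R \left(-106\right) + 31 = \left(-1296\right) \left(-106\right) + 31 = 137376 + 31 = 137407$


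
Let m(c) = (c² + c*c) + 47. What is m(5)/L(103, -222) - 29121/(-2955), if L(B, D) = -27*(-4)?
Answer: 1143901/106380 ≈ 10.753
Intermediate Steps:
m(c) = 47 + 2*c² (m(c) = (c² + c²) + 47 = 2*c² + 47 = 47 + 2*c²)
L(B, D) = 108
m(5)/L(103, -222) - 29121/(-2955) = (47 + 2*5²)/108 - 29121/(-2955) = (47 + 2*25)*(1/108) - 29121*(-1/2955) = (47 + 50)*(1/108) + 9707/985 = 97*(1/108) + 9707/985 = 97/108 + 9707/985 = 1143901/106380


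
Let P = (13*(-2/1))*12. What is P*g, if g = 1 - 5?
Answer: 1248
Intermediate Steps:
g = -4
P = -312 (P = (13*(-2*1))*12 = (13*(-2))*12 = -26*12 = -312)
P*g = -312*(-4) = 1248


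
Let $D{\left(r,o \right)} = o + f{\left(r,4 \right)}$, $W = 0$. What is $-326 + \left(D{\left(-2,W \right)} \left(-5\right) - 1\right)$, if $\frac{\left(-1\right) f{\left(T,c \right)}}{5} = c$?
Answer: $-227$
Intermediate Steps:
$f{\left(T,c \right)} = - 5 c$
$D{\left(r,o \right)} = -20 + o$ ($D{\left(r,o \right)} = o - 20 = -20 + o$)
$-326 + \left(D{\left(-2,W \right)} \left(-5\right) - 1\right) = -326 - \left(1 - \left(-20 + 0\right) \left(-5\right)\right) = -326 - -99 = -326 + \left(100 - 1\right) = -326 + 99 = -227$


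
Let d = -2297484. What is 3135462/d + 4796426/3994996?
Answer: -31384294916/191217487293 ≈ -0.16413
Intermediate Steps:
3135462/d + 4796426/3994996 = 3135462/(-2297484) + 4796426/3994996 = 3135462*(-1/2297484) + 4796426*(1/3994996) = -522577/382914 + 2398213/1997498 = -31384294916/191217487293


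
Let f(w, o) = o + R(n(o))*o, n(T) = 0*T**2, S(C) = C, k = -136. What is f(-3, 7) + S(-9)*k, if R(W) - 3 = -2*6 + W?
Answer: 1168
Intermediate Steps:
n(T) = 0
R(W) = -9 + W (R(W) = 3 + (-2*6 + W) = 3 + (-12 + W) = -9 + W)
f(w, o) = -8*o (f(w, o) = o + (-9 + 0)*o = o - 9*o = -8*o)
f(-3, 7) + S(-9)*k = -8*7 - 9*(-136) = -56 + 1224 = 1168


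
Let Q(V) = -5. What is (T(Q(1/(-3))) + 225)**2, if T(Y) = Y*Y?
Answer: 62500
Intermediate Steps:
T(Y) = Y**2
(T(Q(1/(-3))) + 225)**2 = ((-5)**2 + 225)**2 = (25 + 225)**2 = 250**2 = 62500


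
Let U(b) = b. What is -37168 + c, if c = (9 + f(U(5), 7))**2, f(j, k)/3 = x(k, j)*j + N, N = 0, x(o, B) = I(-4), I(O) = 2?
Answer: -35647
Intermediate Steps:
x(o, B) = 2
f(j, k) = 6*j (f(j, k) = 3*(2*j + 0) = 3*(2*j) = 6*j)
c = 1521 (c = (9 + 6*5)**2 = (9 + 30)**2 = 39**2 = 1521)
-37168 + c = -37168 + 1521 = -35647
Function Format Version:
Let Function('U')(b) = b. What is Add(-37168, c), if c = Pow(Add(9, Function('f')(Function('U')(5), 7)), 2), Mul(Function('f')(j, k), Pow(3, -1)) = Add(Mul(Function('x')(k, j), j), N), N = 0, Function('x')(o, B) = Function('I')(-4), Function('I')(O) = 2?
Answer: -35647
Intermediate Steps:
Function('x')(o, B) = 2
Function('f')(j, k) = Mul(6, j) (Function('f')(j, k) = Mul(3, Add(Mul(2, j), 0)) = Mul(3, Mul(2, j)) = Mul(6, j))
c = 1521 (c = Pow(Add(9, Mul(6, 5)), 2) = Pow(Add(9, 30), 2) = Pow(39, 2) = 1521)
Add(-37168, c) = Add(-37168, 1521) = -35647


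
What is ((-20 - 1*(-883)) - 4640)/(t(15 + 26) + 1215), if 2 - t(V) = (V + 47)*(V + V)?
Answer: 3777/5999 ≈ 0.62961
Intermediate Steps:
t(V) = 2 - 2*V*(47 + V) (t(V) = 2 - (V + 47)*(V + V) = 2 - (47 + V)*2*V = 2 - 2*V*(47 + V))
((-20 - 1*(-883)) - 4640)/(t(15 + 26) + 1215) = ((-20 - 1*(-883)) - 4640)/((2 - 94*(15 + 26) - 2*(15 + 26)²) + 1215) = ((-20 + 883) - 4640)/((2 - 94*41 - 2*41²) + 1215) = (863 - 4640)/((2 - 3854 - 2*1681) + 1215) = -3777/((2 - 3854 - 3362) + 1215) = -3777/(-7214 + 1215) = -3777/(-5999) = -3777*(-1/5999) = 3777/5999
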